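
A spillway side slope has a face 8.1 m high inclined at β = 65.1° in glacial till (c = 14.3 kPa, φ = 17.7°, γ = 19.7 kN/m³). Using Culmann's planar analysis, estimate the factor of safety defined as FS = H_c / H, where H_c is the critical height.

H_c = (4c/γ) · sinβ cosφ / [1 − cos(β − φ)]
    = (4·14.3/19.7) · sin65.1°·cos17.7° / [1 − cos47.4°]
    = 2.904 · 0.8641 / 0.3231 = 7.76 m
FS = H_c / H = 7.76 / 8.1 = 0.959

FS = 0.96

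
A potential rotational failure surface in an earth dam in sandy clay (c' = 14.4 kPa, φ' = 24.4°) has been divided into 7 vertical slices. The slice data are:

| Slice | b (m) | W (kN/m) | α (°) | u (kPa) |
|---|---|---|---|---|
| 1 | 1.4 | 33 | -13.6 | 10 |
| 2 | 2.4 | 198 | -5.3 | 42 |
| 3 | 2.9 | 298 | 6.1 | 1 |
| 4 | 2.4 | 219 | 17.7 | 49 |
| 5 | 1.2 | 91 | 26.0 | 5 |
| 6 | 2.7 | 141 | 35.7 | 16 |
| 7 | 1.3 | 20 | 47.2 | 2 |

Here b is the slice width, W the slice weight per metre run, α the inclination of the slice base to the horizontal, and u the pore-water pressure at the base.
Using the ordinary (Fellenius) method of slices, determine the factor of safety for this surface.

FS = 2.48

Ordinary method of slices: FS = Σ[c'·Δl_i + (W_i cosα_i − u_i·Δl_i)·tanφ'] / Σ W_i sinα_i, with Δl_i = b_i / cosα_i.
Slice 1: Δl = 1.4/cos(-13.6°) = 1.440 m; N'_1 = 33·cos(-13.6°) − 10·1.440 = 17.7; c'Δl = 20.74; W sinα = -7.8
Slice 2: Δl = 2.4/cos(-5.3°) = 2.410 m; N'_2 = 198·cos(-5.3°) − 42·2.410 = 95.9; c'Δl = 34.71; W sinα = -18.3
Slice 3: Δl = 2.9/cos6.1° = 2.917 m; N'_3 = 298·cos6.1° − 1·2.917 = 293.4; c'Δl = 42.00; W sinα = 31.7
Slice 4: Δl = 2.4/cos17.7° = 2.519 m; N'_4 = 219·cos17.7° − 49·2.519 = 85.2; c'Δl = 36.28; W sinα = 66.6
Slice 5: Δl = 1.2/cos26.0° = 1.335 m; N'_5 = 91·cos26.0° − 5·1.335 = 75.1; c'Δl = 19.23; W sinα = 39.9
Slice 6: Δl = 2.7/cos35.7° = 3.325 m; N'_6 = 141·cos35.7° − 16·3.325 = 61.3; c'Δl = 47.88; W sinα = 82.3
Slice 7: Δl = 1.3/cos47.2° = 1.913 m; N'_7 = 20·cos47.2° − 2·1.913 = 9.8; c'Δl = 27.55; W sinα = 14.7
Σc'Δl = 228.4 kN/m; ΣN' = 638.4 kN/m; ΣW sinα = 209.0 kN/m
Resisting = 228.4 + 638.4·tan24.4° = 228.4 + 289.6 = 518.0 kN/m
FS = 518.0 / 209.0 = 2.478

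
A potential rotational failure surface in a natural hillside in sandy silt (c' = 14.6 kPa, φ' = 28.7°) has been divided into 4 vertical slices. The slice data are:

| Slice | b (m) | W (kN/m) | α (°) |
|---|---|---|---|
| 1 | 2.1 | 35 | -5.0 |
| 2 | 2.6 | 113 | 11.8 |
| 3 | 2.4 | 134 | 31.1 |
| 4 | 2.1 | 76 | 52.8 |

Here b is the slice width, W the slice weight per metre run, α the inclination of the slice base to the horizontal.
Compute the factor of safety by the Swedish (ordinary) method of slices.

Ordinary method of slices: FS = Σ[c'·Δl_i + (W_i cosα_i)·tanφ'] / Σ W_i sinα_i, with Δl_i = b_i / cosα_i.
Slice 1: Δl = 2.1/cos(-5.0°) = 2.108 m; N'_1 = 35·cos(-5.0°) = 34.9; c'Δl = 30.78; W sinα = -3.1
Slice 2: Δl = 2.6/cos11.8° = 2.656 m; N'_2 = 113·cos11.8° = 110.6; c'Δl = 38.78; W sinα = 23.1
Slice 3: Δl = 2.4/cos31.1° = 2.803 m; N'_3 = 134·cos31.1° = 114.7; c'Δl = 40.92; W sinα = 69.2
Slice 4: Δl = 2.1/cos52.8° = 3.473 m; N'_4 = 76·cos52.8° = 45.9; c'Δl = 50.71; W sinα = 60.5
Σc'Δl = 161.2 kN/m; ΣN' = 306.2 kN/m; ΣW sinα = 149.8 kN/m
Resisting = 161.2 + 306.2·tan28.7° = 161.2 + 167.6 = 328.8 kN/m
FS = 328.8 / 149.8 = 2.195

FS = 2.19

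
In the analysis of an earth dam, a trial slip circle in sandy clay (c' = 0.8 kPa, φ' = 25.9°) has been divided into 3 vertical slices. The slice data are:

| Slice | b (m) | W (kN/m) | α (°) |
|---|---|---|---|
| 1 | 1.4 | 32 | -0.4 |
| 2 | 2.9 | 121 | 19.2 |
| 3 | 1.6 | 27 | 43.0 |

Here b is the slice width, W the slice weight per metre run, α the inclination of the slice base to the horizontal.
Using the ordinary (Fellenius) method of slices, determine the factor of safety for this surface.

FS = 1.48

Ordinary method of slices: FS = Σ[c'·Δl_i + (W_i cosα_i)·tanφ'] / Σ W_i sinα_i, with Δl_i = b_i / cosα_i.
Slice 1: Δl = 1.4/cos(-0.4°) = 1.400 m; N'_1 = 32·cos(-0.4°) = 32.0; c'Δl = 1.12; W sinα = -0.2
Slice 2: Δl = 2.9/cos19.2° = 3.071 m; N'_2 = 121·cos19.2° = 114.3; c'Δl = 2.46; W sinα = 39.8
Slice 3: Δl = 1.6/cos43.0° = 2.188 m; N'_3 = 27·cos43.0° = 19.7; c'Δl = 1.75; W sinα = 18.4
Σc'Δl = 5.3 kN/m; ΣN' = 166.0 kN/m; ΣW sinα = 58.0 kN/m
Resisting = 5.3 + 166.0·tan25.9° = 5.3 + 80.6 = 85.9 kN/m
FS = 85.9 / 58.0 = 1.482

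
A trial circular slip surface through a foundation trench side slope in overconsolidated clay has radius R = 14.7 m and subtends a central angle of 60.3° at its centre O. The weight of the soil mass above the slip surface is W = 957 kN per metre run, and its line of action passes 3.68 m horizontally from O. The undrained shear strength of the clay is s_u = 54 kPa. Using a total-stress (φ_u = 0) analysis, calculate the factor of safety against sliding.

FS = 3.49

Taking moments about the centre O, the resisting moment is provided by the undrained shear strength acting along the arc:
Arc length L_a = R·θ = 14.7·(60.3°·π/180) = 14.7·1.0524 = 15.47 m
M_R = s_u·L_a·R = 54·15.47·14.7 = 12280.7 kN·m/m
M_D = W·d = 957·3.68 = 3521.8 kN·m/m
FS = M_R / M_D = 12280.7 / 3521.8 = 3.487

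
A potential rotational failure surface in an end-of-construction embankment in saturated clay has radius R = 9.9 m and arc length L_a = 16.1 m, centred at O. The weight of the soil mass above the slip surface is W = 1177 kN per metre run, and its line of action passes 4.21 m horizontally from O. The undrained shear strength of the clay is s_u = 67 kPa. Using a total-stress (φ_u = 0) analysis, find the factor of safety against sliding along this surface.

FS = 2.16

Taking moments about the centre O, the resisting moment is provided by the undrained shear strength acting along the arc:
M_R = s_u·L_a·R = 67·16.10·9.9 = 10679.1 kN·m/m
M_D = W·d = 1177·4.21 = 4955.2 kN·m/m
FS = M_R / M_D = 10679.1 / 4955.2 = 2.155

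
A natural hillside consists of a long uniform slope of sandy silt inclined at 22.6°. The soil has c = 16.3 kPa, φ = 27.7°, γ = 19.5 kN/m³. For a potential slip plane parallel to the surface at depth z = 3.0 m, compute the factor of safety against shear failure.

FS = 2.05

For an infinite slope with a slip plane parallel to the surface (no pore pressure): FS = [c + γz cos²β tanφ] / [γz sinβ cosβ].
γz = 19.5·3.0 = 58.50 kN/m²
Numerator = 16.3 + 58.50·cos²22.6°·tan27.7° = 16.3 + 58.50·0.8523·0.5250 = 42.477 kPa
Denominator = 58.50·sin22.6°·cos22.6° = 58.50·0.3843·0.9232 = 20.755 kPa
FS = 42.477 / 20.755 = 2.047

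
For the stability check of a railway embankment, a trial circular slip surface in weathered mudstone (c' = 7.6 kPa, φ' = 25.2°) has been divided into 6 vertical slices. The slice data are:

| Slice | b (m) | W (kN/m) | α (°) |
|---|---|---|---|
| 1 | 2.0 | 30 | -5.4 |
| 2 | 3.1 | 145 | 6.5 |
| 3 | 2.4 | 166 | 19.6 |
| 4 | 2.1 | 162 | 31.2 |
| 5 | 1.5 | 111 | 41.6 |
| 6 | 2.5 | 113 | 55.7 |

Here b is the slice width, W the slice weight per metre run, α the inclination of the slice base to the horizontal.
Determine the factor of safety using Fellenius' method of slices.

Ordinary method of slices: FS = Σ[c'·Δl_i + (W_i cosα_i)·tanφ'] / Σ W_i sinα_i, with Δl_i = b_i / cosα_i.
Slice 1: Δl = 2.0/cos(-5.4°) = 2.009 m; N'_1 = 30·cos(-5.4°) = 29.9; c'Δl = 15.27; W sinα = -2.8
Slice 2: Δl = 3.1/cos6.5° = 3.120 m; N'_2 = 145·cos6.5° = 144.1; c'Δl = 23.71; W sinα = 16.4
Slice 3: Δl = 2.4/cos19.6° = 2.548 m; N'_3 = 166·cos19.6° = 156.4; c'Δl = 19.36; W sinα = 55.7
Slice 4: Δl = 2.1/cos31.2° = 2.455 m; N'_4 = 162·cos31.2° = 138.6; c'Δl = 18.66; W sinα = 83.9
Slice 5: Δl = 1.5/cos41.6° = 2.006 m; N'_5 = 111·cos41.6° = 83.0; c'Δl = 15.24; W sinα = 73.7
Slice 6: Δl = 2.5/cos55.7° = 4.436 m; N'_6 = 113·cos55.7° = 63.7; c'Δl = 33.72; W sinα = 93.3
Σc'Δl = 126.0 kN/m; ΣN' = 615.6 kN/m; ΣW sinα = 320.2 kN/m
Resisting = 126.0 + 615.6·tan25.2° = 126.0 + 289.7 = 415.6 kN/m
FS = 415.6 / 320.2 = 1.298

FS = 1.30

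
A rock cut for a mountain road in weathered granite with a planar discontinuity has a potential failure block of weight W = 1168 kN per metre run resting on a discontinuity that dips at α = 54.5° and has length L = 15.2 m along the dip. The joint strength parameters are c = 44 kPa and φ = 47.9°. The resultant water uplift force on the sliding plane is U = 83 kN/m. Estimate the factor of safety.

Resolving the block weight along and normal to the plane and applying the Mohr–Coulomb strength on the joint:
N' = W cosα − U = 1168·cos54.5° − 83 = 595.3 kN/m
Driving force T = W sinα = 1168·sin54.5° = 950.9 kN/m
Resisting force R = c·L + N'·tanφ = 44·15.2 + 595.3·tan47.9° = 668.8 + 658.8 = 1327.6 kN/m
FS = R / T = 1327.6 / 950.9 = 1.396

FS = 1.40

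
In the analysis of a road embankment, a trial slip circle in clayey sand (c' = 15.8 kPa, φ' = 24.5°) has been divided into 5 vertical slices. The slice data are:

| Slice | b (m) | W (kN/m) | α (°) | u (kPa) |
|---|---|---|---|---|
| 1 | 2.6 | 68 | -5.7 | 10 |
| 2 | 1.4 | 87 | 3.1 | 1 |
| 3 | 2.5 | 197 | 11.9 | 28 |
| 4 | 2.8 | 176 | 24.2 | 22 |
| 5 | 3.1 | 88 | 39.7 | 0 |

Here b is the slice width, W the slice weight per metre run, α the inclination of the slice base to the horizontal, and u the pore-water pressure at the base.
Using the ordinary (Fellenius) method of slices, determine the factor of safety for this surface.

FS = 2.41

Ordinary method of slices: FS = Σ[c'·Δl_i + (W_i cosα_i − u_i·Δl_i)·tanφ'] / Σ W_i sinα_i, with Δl_i = b_i / cosα_i.
Slice 1: Δl = 2.6/cos(-5.7°) = 2.613 m; N'_1 = 68·cos(-5.7°) − 10·2.613 = 41.5; c'Δl = 41.28; W sinα = -6.8
Slice 2: Δl = 1.4/cos3.1° = 1.402 m; N'_2 = 87·cos3.1° − 1·1.402 = 85.5; c'Δl = 22.15; W sinα = 4.7
Slice 3: Δl = 2.5/cos11.9° = 2.555 m; N'_3 = 197·cos11.9° − 28·2.555 = 121.2; c'Δl = 40.37; W sinα = 40.6
Slice 4: Δl = 2.8/cos24.2° = 3.070 m; N'_4 = 176·cos24.2° − 22·3.070 = 93.0; c'Δl = 48.50; W sinα = 72.1
Slice 5: Δl = 3.1/cos39.7° = 4.029 m; N'_5 = 88·cos39.7° − 0·4.029 = 67.7; c'Δl = 63.66; W sinα = 56.2
Σc'Δl = 216.0 kN/m; ΣN' = 408.9 kN/m; ΣW sinα = 166.9 kN/m
Resisting = 216.0 + 408.9·tan24.5° = 216.0 + 186.4 = 402.3 kN/m
FS = 402.3 / 166.9 = 2.410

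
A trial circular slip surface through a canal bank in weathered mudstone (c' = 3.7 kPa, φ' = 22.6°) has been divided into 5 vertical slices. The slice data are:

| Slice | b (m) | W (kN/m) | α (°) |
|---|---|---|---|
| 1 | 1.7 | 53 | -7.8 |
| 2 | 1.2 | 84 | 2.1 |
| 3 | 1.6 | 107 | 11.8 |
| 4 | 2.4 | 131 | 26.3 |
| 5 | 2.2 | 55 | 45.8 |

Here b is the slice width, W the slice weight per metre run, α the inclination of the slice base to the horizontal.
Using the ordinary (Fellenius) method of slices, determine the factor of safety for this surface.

Ordinary method of slices: FS = Σ[c'·Δl_i + (W_i cosα_i)·tanφ'] / Σ W_i sinα_i, with Δl_i = b_i / cosα_i.
Slice 1: Δl = 1.7/cos(-7.8°) = 1.716 m; N'_1 = 53·cos(-7.8°) = 52.5; c'Δl = 6.35; W sinα = -7.2
Slice 2: Δl = 1.2/cos2.1° = 1.201 m; N'_2 = 84·cos2.1° = 83.9; c'Δl = 4.44; W sinα = 3.1
Slice 3: Δl = 1.6/cos11.8° = 1.635 m; N'_3 = 107·cos11.8° = 104.7; c'Δl = 6.05; W sinα = 21.9
Slice 4: Δl = 2.4/cos26.3° = 2.677 m; N'_4 = 131·cos26.3° = 117.4; c'Δl = 9.91; W sinα = 58.0
Slice 5: Δl = 2.2/cos45.8° = 3.156 m; N'_5 = 55·cos45.8° = 38.3; c'Δl = 11.68; W sinα = 39.4
Σc'Δl = 38.4 kN/m; ΣN' = 397.0 kN/m; ΣW sinα = 115.2 kN/m
Resisting = 38.4 + 397.0·tan22.6° = 38.4 + 165.2 = 203.7 kN/m
FS = 203.7 / 115.2 = 1.767

FS = 1.77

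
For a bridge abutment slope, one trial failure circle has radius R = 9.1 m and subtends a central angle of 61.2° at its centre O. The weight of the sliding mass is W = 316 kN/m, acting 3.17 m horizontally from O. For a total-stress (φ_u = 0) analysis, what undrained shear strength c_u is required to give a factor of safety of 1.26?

c_u = 14.3 kPa

FS = c_u·L_a·R / (W·d), so c_u = FS·W·d / (L_a·R).
Arc length L_a = R·θ = 9.1·(61.2°·π/180) = 9.1·1.0681 = 9.72 m
c_u = 1.26·316·3.17 / (9.72·9.1) = 1262.2 / 88.45 = 14.27 kPa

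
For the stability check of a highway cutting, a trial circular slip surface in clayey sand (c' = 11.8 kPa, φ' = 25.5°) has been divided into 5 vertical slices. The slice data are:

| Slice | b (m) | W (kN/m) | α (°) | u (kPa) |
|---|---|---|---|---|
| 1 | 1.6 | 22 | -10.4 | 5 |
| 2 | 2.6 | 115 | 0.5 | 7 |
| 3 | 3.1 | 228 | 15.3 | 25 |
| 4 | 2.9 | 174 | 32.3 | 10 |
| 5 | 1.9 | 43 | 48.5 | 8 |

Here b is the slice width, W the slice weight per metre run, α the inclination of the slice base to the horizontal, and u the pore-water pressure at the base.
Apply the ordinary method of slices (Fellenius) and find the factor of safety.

Ordinary method of slices: FS = Σ[c'·Δl_i + (W_i cosα_i − u_i·Δl_i)·tanφ'] / Σ W_i sinα_i, with Δl_i = b_i / cosα_i.
Slice 1: Δl = 1.6/cos(-10.4°) = 1.627 m; N'_1 = 22·cos(-10.4°) − 5·1.627 = 13.5; c'Δl = 19.20; W sinα = -4.0
Slice 2: Δl = 2.6/cos0.5° = 2.600 m; N'_2 = 115·cos0.5° − 7·2.600 = 96.8; c'Δl = 30.68; W sinα = 1.0
Slice 3: Δl = 3.1/cos15.3° = 3.214 m; N'_3 = 228·cos15.3° − 25·3.214 = 139.6; c'Δl = 37.92; W sinα = 60.2
Slice 4: Δl = 2.9/cos32.3° = 3.431 m; N'_4 = 174·cos32.3° − 10·3.431 = 112.8; c'Δl = 40.48; W sinα = 93.0
Slice 5: Δl = 1.9/cos48.5° = 2.867 m; N'_5 = 43·cos48.5° − 8·2.867 = 5.6; c'Δl = 33.84; W sinα = 32.2
Σc'Δl = 162.1 kN/m; ΣN' = 368.2 kN/m; ΣW sinα = 182.4 kN/m
Resisting = 162.1 + 368.2·tan25.5° = 162.1 + 175.6 = 337.7 kN/m
FS = 337.7 / 182.4 = 1.852

FS = 1.85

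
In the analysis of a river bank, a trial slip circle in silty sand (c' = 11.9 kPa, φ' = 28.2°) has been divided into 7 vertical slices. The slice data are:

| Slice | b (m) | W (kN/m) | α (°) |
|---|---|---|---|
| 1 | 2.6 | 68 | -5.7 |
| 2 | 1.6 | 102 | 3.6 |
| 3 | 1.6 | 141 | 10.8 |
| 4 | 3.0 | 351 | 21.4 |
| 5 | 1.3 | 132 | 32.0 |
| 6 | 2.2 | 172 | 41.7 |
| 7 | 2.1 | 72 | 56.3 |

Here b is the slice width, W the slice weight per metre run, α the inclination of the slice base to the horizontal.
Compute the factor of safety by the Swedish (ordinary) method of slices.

FS = 1.75

Ordinary method of slices: FS = Σ[c'·Δl_i + (W_i cosα_i)·tanφ'] / Σ W_i sinα_i, with Δl_i = b_i / cosα_i.
Slice 1: Δl = 2.6/cos(-5.7°) = 2.613 m; N'_1 = 68·cos(-5.7°) = 67.7; c'Δl = 31.09; W sinα = -6.8
Slice 2: Δl = 1.6/cos3.6° = 1.603 m; N'_2 = 102·cos3.6° = 101.8; c'Δl = 19.08; W sinα = 6.4
Slice 3: Δl = 1.6/cos10.8° = 1.629 m; N'_3 = 141·cos10.8° = 138.5; c'Δl = 19.38; W sinα = 26.4
Slice 4: Δl = 3.0/cos21.4° = 3.222 m; N'_4 = 351·cos21.4° = 326.8; c'Δl = 38.34; W sinα = 128.1
Slice 5: Δl = 1.3/cos32.0° = 1.533 m; N'_5 = 132·cos32.0° = 111.9; c'Δl = 18.24; W sinα = 69.9
Slice 6: Δl = 2.2/cos41.7° = 2.947 m; N'_6 = 172·cos41.7° = 128.4; c'Δl = 35.06; W sinα = 114.4
Slice 7: Δl = 2.1/cos56.3° = 3.785 m; N'_7 = 72·cos56.3° = 39.9; c'Δl = 45.04; W sinα = 59.9
Σc'Δl = 206.2 kN/m; ΣN' = 915.1 kN/m; ΣW sinα = 398.4 kN/m
Resisting = 206.2 + 915.1·tan28.2° = 206.2 + 490.7 = 696.9 kN/m
FS = 696.9 / 398.4 = 1.749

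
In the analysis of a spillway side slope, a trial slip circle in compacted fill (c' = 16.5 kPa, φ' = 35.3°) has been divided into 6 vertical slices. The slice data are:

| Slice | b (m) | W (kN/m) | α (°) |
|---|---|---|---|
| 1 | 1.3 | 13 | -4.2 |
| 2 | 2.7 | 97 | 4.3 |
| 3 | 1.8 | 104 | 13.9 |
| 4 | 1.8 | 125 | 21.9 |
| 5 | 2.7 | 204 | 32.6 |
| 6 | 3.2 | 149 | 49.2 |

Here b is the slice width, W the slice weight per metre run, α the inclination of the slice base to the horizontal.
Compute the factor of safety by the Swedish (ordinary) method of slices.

Ordinary method of slices: FS = Σ[c'·Δl_i + (W_i cosα_i)·tanφ'] / Σ W_i sinα_i, with Δl_i = b_i / cosα_i.
Slice 1: Δl = 1.3/cos(-4.2°) = 1.304 m; N'_1 = 13·cos(-4.2°) = 13.0; c'Δl = 21.51; W sinα = -1.0
Slice 2: Δl = 2.7/cos4.3° = 2.708 m; N'_2 = 97·cos4.3° = 96.7; c'Δl = 44.68; W sinα = 7.3
Slice 3: Δl = 1.8/cos13.9° = 1.854 m; N'_3 = 104·cos13.9° = 101.0; c'Δl = 30.60; W sinα = 25.0
Slice 4: Δl = 1.8/cos21.9° = 1.940 m; N'_4 = 125·cos21.9° = 116.0; c'Δl = 32.01; W sinα = 46.6
Slice 5: Δl = 2.7/cos32.6° = 3.205 m; N'_5 = 204·cos32.6° = 171.9; c'Δl = 52.88; W sinα = 109.9
Slice 6: Δl = 3.2/cos49.2° = 4.897 m; N'_6 = 149·cos49.2° = 97.4; c'Δl = 80.81; W sinα = 112.8
Σc'Δl = 262.5 kN/m; ΣN' = 595.8 kN/m; ΣW sinα = 300.6 kN/m
Resisting = 262.5 + 595.8·tan35.3° = 262.5 + 421.9 = 684.4 kN/m
FS = 684.4 / 300.6 = 2.276

FS = 2.28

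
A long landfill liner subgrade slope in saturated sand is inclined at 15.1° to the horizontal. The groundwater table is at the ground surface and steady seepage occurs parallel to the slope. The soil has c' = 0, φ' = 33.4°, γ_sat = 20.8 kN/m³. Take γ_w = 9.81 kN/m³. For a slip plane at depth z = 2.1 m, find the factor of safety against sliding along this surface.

With seepage parallel to the slope and the water table at the surface, the effective normal stress on the slip plane uses the buoyant unit weight γ' = γ_sat − γ_w while the driving shear stress uses γ_sat:
FS = [c' + γ' z cos²β tanφ'] / [γ_sat z sinβ cosβ]
(For c' = 0 this reduces to FS = (γ'/γ_sat)·tanφ'/tanβ.)
γ' = 20.8 − 9.81 = 10.99 kN/m³
Numerator = 0.0 + 10.99·2.1·cos²15.1°·tan33.4° = 0.0 + 10.99·2.1·0.9321·0.6594 = 14.185 kPa
Denominator = 20.8·2.1·sin15.1°·cos15.1° = 20.8·2.1·0.2605·0.9655 = 10.986 kPa
FS = 14.185 / 10.986 = 1.291

FS = 1.29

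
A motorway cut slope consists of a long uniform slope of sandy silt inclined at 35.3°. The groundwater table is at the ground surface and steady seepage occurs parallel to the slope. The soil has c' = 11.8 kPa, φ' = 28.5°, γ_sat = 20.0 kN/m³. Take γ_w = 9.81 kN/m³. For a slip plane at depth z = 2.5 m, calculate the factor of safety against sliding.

With seepage parallel to the slope and the water table at the surface, the effective normal stress on the slip plane uses the buoyant unit weight γ' = γ_sat − γ_w while the driving shear stress uses γ_sat:
FS = [c' + γ' z cos²β tanφ'] / [γ_sat z sinβ cosβ]
γ' = 20.0 − 9.81 = 10.19 kN/m³
Numerator = 11.8 + 10.19·2.5·cos²35.3°·tan28.5° = 11.8 + 10.19·2.5·0.6661·0.5430 = 21.013 kPa
Denominator = 20.0·2.5·sin35.3°·cos35.3° = 20.0·2.5·0.5779·0.8161 = 23.581 kPa
FS = 21.013 / 23.581 = 0.891

FS = 0.89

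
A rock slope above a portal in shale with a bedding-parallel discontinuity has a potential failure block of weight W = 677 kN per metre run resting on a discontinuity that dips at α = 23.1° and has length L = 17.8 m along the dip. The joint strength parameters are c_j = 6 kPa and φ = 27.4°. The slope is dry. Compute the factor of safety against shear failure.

FS = 1.62

Resolving the block weight along and normal to the plane and applying the Mohr–Coulomb strength on the joint:
N' = W cosα = 677·cos23.1° = 622.7 kN/m
Driving force T = W sinα = 677·sin23.1° = 265.6 kN/m
Resisting force R = c_j·L + N'·tanφ = 6·17.8 + 622.7·tan27.4° = 106.8 + 322.8 = 429.6 kN/m
FS = R / T = 429.6 / 265.6 = 1.617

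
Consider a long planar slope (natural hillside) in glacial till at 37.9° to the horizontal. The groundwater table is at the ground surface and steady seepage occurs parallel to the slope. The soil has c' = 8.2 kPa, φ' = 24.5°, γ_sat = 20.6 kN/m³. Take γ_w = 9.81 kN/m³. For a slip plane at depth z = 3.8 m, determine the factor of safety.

With seepage parallel to the slope and the water table at the surface, the effective normal stress on the slip plane uses the buoyant unit weight γ' = γ_sat − γ_w while the driving shear stress uses γ_sat:
FS = [c' + γ' z cos²β tanφ'] / [γ_sat z sinβ cosβ]
γ' = 20.6 − 9.81 = 10.79 kN/m³
Numerator = 8.2 + 10.79·3.8·cos²37.9°·tan24.5° = 8.2 + 10.79·3.8·0.6227·0.4557 = 19.835 kPa
Denominator = 20.6·3.8·sin37.9°·cos37.9° = 20.6·3.8·0.6143·0.7891 = 37.944 kPa
FS = 19.835 / 37.944 = 0.523

FS = 0.52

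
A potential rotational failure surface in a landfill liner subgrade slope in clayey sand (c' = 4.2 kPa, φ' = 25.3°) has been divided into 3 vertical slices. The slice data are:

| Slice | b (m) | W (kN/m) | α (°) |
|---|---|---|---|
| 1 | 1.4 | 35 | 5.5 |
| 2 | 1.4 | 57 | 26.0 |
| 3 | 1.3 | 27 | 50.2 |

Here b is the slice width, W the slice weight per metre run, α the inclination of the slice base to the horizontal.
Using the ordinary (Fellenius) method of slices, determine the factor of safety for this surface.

FS = 1.42

Ordinary method of slices: FS = Σ[c'·Δl_i + (W_i cosα_i)·tanφ'] / Σ W_i sinα_i, with Δl_i = b_i / cosα_i.
Slice 1: Δl = 1.4/cos5.5° = 1.406 m; N'_1 = 35·cos5.5° = 34.8; c'Δl = 5.91; W sinα = 3.4
Slice 2: Δl = 1.4/cos26.0° = 1.558 m; N'_2 = 57·cos26.0° = 51.2; c'Δl = 6.54; W sinα = 25.0
Slice 3: Δl = 1.3/cos50.2° = 2.031 m; N'_3 = 27·cos50.2° = 17.3; c'Δl = 8.53; W sinα = 20.7
Σc'Δl = 21.0 kN/m; ΣN' = 103.4 kN/m; ΣW sinα = 49.1 kN/m
Resisting = 21.0 + 103.4·tan25.3° = 21.0 + 48.9 = 69.8 kN/m
FS = 69.8 / 49.1 = 1.423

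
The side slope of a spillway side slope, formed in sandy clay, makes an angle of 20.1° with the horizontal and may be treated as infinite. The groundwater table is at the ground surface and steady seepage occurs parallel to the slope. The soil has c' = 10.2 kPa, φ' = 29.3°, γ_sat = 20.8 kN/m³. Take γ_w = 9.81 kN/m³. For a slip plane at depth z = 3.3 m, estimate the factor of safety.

With seepage parallel to the slope and the water table at the surface, the effective normal stress on the slip plane uses the buoyant unit weight γ' = γ_sat − γ_w while the driving shear stress uses γ_sat:
FS = [c' + γ' z cos²β tanφ'] / [γ_sat z sinβ cosβ]
γ' = 20.8 − 9.81 = 10.99 kN/m³
Numerator = 10.2 + 10.99·3.3·cos²20.1°·tan29.3° = 10.2 + 10.99·3.3·0.8819·0.5612 = 28.148 kPa
Denominator = 20.8·3.3·sin20.1°·cos20.1° = 20.8·3.3·0.3437·0.9391 = 22.152 kPa
FS = 28.148 / 22.152 = 1.271

FS = 1.27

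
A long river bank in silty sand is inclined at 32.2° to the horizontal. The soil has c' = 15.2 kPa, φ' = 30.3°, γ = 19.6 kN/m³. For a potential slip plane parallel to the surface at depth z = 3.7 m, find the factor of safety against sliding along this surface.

FS = 1.39

For an infinite slope with a slip plane parallel to the surface (no pore pressure): FS = [c' + γz cos²β tanφ'] / [γz sinβ cosβ].
γz = 19.6·3.7 = 72.52 kN/m²
Numerator = 15.2 + 72.52·cos²32.2°·tan30.3° = 15.2 + 72.52·0.7160·0.5844 = 45.544 kPa
Denominator = 72.52·sin32.2°·cos32.2° = 72.52·0.5329·0.8462 = 32.700 kPa
FS = 45.544 / 32.700 = 1.393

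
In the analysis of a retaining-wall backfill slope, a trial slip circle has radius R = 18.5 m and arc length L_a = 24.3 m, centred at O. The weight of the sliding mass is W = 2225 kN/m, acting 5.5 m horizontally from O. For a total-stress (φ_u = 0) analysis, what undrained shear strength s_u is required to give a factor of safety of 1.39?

FS = s_u·L_a·R / (W·d), so s_u = FS·W·d / (L_a·R).
s_u = 1.39·2225·5.5 / (24.30·18.5) = 17010.1 / 449.55 = 37.84 kPa

s_u = 37.8 kPa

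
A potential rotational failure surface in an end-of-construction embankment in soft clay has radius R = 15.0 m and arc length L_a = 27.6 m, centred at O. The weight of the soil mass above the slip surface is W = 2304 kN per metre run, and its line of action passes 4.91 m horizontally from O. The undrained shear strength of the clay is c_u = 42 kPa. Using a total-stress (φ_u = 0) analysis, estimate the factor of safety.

FS = 1.54

Taking moments about the centre O, the resisting moment is provided by the undrained shear strength acting along the arc:
M_R = c_u·L_a·R = 42·27.60·15.0 = 17388.0 kN·m/m
M_D = W·d = 2304·4.91 = 11312.6 kN·m/m
FS = M_R / M_D = 17388.0 / 11312.6 = 1.537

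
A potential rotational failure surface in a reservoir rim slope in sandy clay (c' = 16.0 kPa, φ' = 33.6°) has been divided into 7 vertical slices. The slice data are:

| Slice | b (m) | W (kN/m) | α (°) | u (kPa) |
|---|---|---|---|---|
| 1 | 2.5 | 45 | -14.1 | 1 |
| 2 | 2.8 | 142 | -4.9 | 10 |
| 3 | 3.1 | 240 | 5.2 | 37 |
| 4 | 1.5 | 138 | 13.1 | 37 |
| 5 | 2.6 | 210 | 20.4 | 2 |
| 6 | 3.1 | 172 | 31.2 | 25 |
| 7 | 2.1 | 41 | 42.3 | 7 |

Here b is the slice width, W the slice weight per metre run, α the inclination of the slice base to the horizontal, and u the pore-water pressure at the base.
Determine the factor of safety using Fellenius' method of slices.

FS = 3.26

Ordinary method of slices: FS = Σ[c'·Δl_i + (W_i cosα_i − u_i·Δl_i)·tanφ'] / Σ W_i sinα_i, with Δl_i = b_i / cosα_i.
Slice 1: Δl = 2.5/cos(-14.1°) = 2.578 m; N'_1 = 45·cos(-14.1°) − 1·2.578 = 41.1; c'Δl = 41.24; W sinα = -11.0
Slice 2: Δl = 2.8/cos(-4.9°) = 2.810 m; N'_2 = 142·cos(-4.9°) − 10·2.810 = 113.4; c'Δl = 44.96; W sinα = -12.1
Slice 3: Δl = 3.1/cos5.2° = 3.113 m; N'_3 = 240·cos5.2° − 37·3.113 = 123.8; c'Δl = 49.80; W sinα = 21.8
Slice 4: Δl = 1.5/cos13.1° = 1.540 m; N'_4 = 138·cos13.1° − 37·1.540 = 77.4; c'Δl = 24.64; W sinα = 31.3
Slice 5: Δl = 2.6/cos20.4° = 2.774 m; N'_5 = 210·cos20.4° − 2·2.774 = 191.3; c'Δl = 44.38; W sinα = 73.2
Slice 6: Δl = 3.1/cos31.2° = 3.624 m; N'_6 = 172·cos31.2° − 25·3.624 = 56.5; c'Δl = 57.99; W sinα = 89.1
Slice 7: Δl = 2.1/cos42.3° = 2.839 m; N'_7 = 41·cos42.3° − 7·2.839 = 10.5; c'Δl = 45.43; W sinα = 27.6
Σc'Δl = 308.5 kN/m; ΣN' = 614.0 kN/m; ΣW sinα = 219.8 kN/m
Resisting = 308.5 + 614.0·tan33.6° = 308.5 + 407.9 = 716.4 kN/m
FS = 716.4 / 219.8 = 3.259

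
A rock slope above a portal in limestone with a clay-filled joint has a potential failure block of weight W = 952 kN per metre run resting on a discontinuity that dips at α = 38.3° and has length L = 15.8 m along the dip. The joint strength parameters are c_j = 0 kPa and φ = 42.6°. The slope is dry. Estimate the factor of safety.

FS = 1.16

Resolving the block weight along and normal to the plane and applying the Mohr–Coulomb strength on the joint:
N' = W cosα = 952·cos38.3° = 747.1 kN/m
Driving force T = W sinα = 952·sin38.3° = 590.0 kN/m
Resisting force R = c_j·L + N'·tanφ = 0·15.8 + 747.1·tan42.6° = 0.0 + 687.0 = 687.0 kN/m
FS = R / T = 687.0 / 590.0 = 1.164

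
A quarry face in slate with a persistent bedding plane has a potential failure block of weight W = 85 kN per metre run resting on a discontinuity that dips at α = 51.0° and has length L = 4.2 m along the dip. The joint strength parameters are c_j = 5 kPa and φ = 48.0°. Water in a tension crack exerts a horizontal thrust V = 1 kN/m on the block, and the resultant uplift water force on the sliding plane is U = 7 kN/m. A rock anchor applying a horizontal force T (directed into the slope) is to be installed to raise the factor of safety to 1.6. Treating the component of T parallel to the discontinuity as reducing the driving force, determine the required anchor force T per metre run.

Resolving forces along and normal to the sliding plane, with the horizontal anchor force T adding T·sinα to the effective normal force and T·cosα acting up the plane against the driving force:
FS = [c_jL + (W cosα − U − V sinα + T sinα) tanφ] / [W sinα + V cosα − T cosα]
Without the anchor: N' = 45.7 kN/m, driving T_d = 66.7 kN/m, resisting R = 5·4.2 + 45.7·tan48.0° = 71.8 kN/m, FS = 1.08.
Setting FS = 1.6 and solving for T:
1.6·(66.7 − T cos51.0°) = 71.8 + T sin51.0°·tan48.0°
T·(sin51.0°·tan48.0° + 1.6·cos51.0°) = 1.6·66.7 − 71.8
T·(0.7771·1.1106 + 1.6·0.6293) = 106.7 − 71.8 = 34.9
T·1.8700 = 34.9
T = 18.7 kN/m

T = 19 kN/m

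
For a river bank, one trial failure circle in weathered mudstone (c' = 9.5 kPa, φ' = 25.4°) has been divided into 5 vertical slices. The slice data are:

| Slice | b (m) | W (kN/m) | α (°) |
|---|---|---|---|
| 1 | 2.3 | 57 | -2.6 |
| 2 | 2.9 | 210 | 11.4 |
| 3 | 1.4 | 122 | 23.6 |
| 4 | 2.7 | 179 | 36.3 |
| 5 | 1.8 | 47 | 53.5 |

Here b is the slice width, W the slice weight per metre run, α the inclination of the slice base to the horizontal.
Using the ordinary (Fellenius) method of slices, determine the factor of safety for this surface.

Ordinary method of slices: FS = Σ[c'·Δl_i + (W_i cosα_i)·tanφ'] / Σ W_i sinα_i, with Δl_i = b_i / cosα_i.
Slice 1: Δl = 2.3/cos(-2.6°) = 2.302 m; N'_1 = 57·cos(-2.6°) = 56.9; c'Δl = 21.87; W sinα = -2.6
Slice 2: Δl = 2.9/cos11.4° = 2.958 m; N'_2 = 210·cos11.4° = 205.9; c'Δl = 28.10; W sinα = 41.5
Slice 3: Δl = 1.4/cos23.6° = 1.528 m; N'_3 = 122·cos23.6° = 111.8; c'Δl = 14.51; W sinα = 48.8
Slice 4: Δl = 2.7/cos36.3° = 3.350 m; N'_4 = 179·cos36.3° = 144.3; c'Δl = 31.83; W sinα = 106.0
Slice 5: Δl = 1.8/cos53.5° = 3.026 m; N'_5 = 47·cos53.5° = 28.0; c'Δl = 28.75; W sinα = 37.8
Σc'Δl = 125.1 kN/m; ΣN' = 546.8 kN/m; ΣW sinα = 231.5 kN/m
Resisting = 125.1 + 546.8·tan25.4° = 125.1 + 259.6 = 384.7 kN/m
FS = 384.7 / 231.5 = 1.662

FS = 1.66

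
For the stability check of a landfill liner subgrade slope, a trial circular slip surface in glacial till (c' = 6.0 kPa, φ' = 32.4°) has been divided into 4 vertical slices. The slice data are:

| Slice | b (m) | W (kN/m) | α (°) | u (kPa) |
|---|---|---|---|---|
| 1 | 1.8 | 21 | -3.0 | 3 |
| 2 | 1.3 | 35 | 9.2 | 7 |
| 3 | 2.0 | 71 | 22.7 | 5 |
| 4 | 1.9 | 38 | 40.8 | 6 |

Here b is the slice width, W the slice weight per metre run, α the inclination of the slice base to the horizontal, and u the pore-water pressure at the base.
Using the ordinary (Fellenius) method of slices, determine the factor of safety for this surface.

FS = 2.05

Ordinary method of slices: FS = Σ[c'·Δl_i + (W_i cosα_i − u_i·Δl_i)·tanφ'] / Σ W_i sinα_i, with Δl_i = b_i / cosα_i.
Slice 1: Δl = 1.8/cos(-3.0°) = 1.802 m; N'_1 = 21·cos(-3.0°) − 3·1.802 = 15.6; c'Δl = 10.81; W sinα = -1.1
Slice 2: Δl = 1.3/cos9.2° = 1.317 m; N'_2 = 35·cos9.2° − 7·1.317 = 25.3; c'Δl = 7.90; W sinα = 5.6
Slice 3: Δl = 2.0/cos22.7° = 2.168 m; N'_3 = 71·cos22.7° − 5·2.168 = 54.7; c'Δl = 13.01; W sinα = 27.4
Slice 4: Δl = 1.9/cos40.8° = 2.510 m; N'_4 = 38·cos40.8° − 6·2.510 = 13.7; c'Δl = 15.06; W sinα = 24.8
Σc'Δl = 46.8 kN/m; ΣN' = 109.3 kN/m; ΣW sinα = 56.7 kN/m
Resisting = 46.8 + 109.3·tan32.4° = 46.8 + 69.3 = 116.1 kN/m
FS = 116.1 / 56.7 = 2.047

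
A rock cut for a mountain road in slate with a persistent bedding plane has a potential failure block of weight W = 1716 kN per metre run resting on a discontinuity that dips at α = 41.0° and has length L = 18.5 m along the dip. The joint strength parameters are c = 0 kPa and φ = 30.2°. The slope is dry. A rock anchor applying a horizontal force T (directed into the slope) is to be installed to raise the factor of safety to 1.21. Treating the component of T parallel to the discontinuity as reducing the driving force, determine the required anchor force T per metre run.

Resolving forces along and normal to the sliding plane, with the horizontal anchor force T adding T·sinα to the effective normal force and T·cosα acting up the plane against the driving force:
FS = [cL + (W cosα + T sinα) tanφ] / [W sinα − T cosα]
Without the anchor: N' = 1295.1 kN/m, driving T_d = 1125.8 kN/m, resisting R = 0·18.5 + 1295.1·tan30.2° = 753.8 kN/m, FS = 0.67.
Setting FS = 1.21 and solving for T:
1.21·(1125.8 − T cos41.0°) = 753.8 + T sin41.0°·tan30.2°
T·(sin41.0°·tan30.2° + 1.21·cos41.0°) = 1.21·1125.8 − 753.8
T·(0.6561·0.5820 + 1.21·0.7547) = 1362.2 − 753.8 = 608.5
T·1.2950 = 608.5
T = 469.8 kN/m

T = 470 kN/m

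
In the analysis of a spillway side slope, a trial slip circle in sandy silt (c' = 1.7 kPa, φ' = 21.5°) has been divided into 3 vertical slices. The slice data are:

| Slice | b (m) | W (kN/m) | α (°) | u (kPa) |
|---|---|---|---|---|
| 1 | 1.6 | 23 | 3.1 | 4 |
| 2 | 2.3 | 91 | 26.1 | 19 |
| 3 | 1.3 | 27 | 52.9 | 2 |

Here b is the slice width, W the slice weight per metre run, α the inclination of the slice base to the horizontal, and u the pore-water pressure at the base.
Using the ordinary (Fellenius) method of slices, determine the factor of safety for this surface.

FS = 0.56

Ordinary method of slices: FS = Σ[c'·Δl_i + (W_i cosα_i − u_i·Δl_i)·tanφ'] / Σ W_i sinα_i, with Δl_i = b_i / cosα_i.
Slice 1: Δl = 1.6/cos3.1° = 1.602 m; N'_1 = 23·cos3.1° − 4·1.602 = 16.6; c'Δl = 2.72; W sinα = 1.2
Slice 2: Δl = 2.3/cos26.1° = 2.561 m; N'_2 = 91·cos26.1° − 19·2.561 = 33.1; c'Δl = 4.35; W sinα = 40.0
Slice 3: Δl = 1.3/cos52.9° = 2.155 m; N'_3 = 27·cos52.9° − 2·2.155 = 12.0; c'Δl = 3.66; W sinα = 21.5
Σc'Δl = 10.7 kN/m; ΣN' = 61.6 kN/m; ΣW sinα = 62.8 kN/m
Resisting = 10.7 + 61.6·tan21.5° = 10.7 + 24.3 = 35.0 kN/m
FS = 35.0 / 62.8 = 0.557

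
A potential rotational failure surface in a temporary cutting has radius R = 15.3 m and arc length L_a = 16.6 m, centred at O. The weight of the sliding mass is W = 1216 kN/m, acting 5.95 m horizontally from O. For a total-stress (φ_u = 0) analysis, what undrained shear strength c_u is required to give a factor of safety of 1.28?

FS = c_u·L_a·R / (W·d), so c_u = FS·W·d / (L_a·R).
c_u = 1.28·1216·5.95 / (16.60·15.3) = 9261.1 / 253.98 = 36.46 kPa

c_u = 36.5 kPa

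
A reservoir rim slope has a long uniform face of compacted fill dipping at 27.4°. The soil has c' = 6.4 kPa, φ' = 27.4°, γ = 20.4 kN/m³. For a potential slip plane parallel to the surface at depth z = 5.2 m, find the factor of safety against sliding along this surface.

For an infinite slope with a slip plane parallel to the surface (no pore pressure): FS = [c' + γz cos²β tanφ'] / [γz sinβ cosβ].
γz = 20.4·5.2 = 106.08 kN/m²
Numerator = 6.4 + 106.08·cos²27.4°·tan27.4° = 6.4 + 106.08·0.7882·0.5184 = 49.741 kPa
Denominator = 106.08·sin27.4°·cos27.4° = 106.08·0.4602·0.8878 = 43.341 kPa
FS = 49.741 / 43.341 = 1.148

FS = 1.15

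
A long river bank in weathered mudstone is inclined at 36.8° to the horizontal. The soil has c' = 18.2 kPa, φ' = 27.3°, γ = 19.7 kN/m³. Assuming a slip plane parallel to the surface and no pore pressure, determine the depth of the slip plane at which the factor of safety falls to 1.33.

Setting FS = 1.33 in FS = [c' + γz cos²β tanφ'] / [γz sinβ cosβ] and solving for z:
z = c' / [γ cosβ (FS·sinβ − cosβ·tanφ')]
  = 18.2 / [19.7·cos36.8°·(1.33·sin36.8° − cos36.8°·tan27.3°)]
  = 18.2 / [19.7·0.8007·(1.33·0.5990 − 0.8007·0.5161)]
  = 18.2 / 6.0481 = 3.009 m

z = 3.01 m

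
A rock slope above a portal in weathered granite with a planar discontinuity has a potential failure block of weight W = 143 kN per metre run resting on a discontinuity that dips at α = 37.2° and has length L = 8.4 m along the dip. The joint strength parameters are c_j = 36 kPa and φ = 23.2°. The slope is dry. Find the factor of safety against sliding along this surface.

FS = 4.06

Resolving the block weight along and normal to the plane and applying the Mohr–Coulomb strength on the joint:
N' = W cosα = 143·cos37.2° = 113.9 kN/m
Driving force T = W sinα = 143·sin37.2° = 86.5 kN/m
Resisting force R = c_j·L + N'·tanφ = 36·8.4 + 113.9·tan23.2° = 302.4 + 48.8 = 351.2 kN/m
FS = R / T = 351.2 / 86.5 = 4.062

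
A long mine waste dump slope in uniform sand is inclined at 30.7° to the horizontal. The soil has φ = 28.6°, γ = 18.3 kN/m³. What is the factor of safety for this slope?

FS = 0.92

For a dry cohesionless infinite slope the factor of safety is FS = tanφ / tanβ.
FS = tan28.6° / tan30.7° = 0.5452 / 0.5938 = 0.918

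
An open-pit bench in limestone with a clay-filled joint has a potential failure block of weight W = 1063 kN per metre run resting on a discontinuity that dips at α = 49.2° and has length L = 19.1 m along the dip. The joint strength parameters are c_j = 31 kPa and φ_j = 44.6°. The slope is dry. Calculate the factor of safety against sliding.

FS = 1.59

Resolving the block weight along and normal to the plane and applying the Mohr–Coulomb strength on the joint:
N' = W cosα = 1063·cos49.2° = 694.6 kN/m
Driving force T = W sinα = 1063·sin49.2° = 804.7 kN/m
Resisting force R = c_j·L + N'·tanφ_j = 31·19.1 + 694.6·tan44.6° = 592.1 + 685.0 = 1277.1 kN/m
FS = R / T = 1277.1 / 804.7 = 1.587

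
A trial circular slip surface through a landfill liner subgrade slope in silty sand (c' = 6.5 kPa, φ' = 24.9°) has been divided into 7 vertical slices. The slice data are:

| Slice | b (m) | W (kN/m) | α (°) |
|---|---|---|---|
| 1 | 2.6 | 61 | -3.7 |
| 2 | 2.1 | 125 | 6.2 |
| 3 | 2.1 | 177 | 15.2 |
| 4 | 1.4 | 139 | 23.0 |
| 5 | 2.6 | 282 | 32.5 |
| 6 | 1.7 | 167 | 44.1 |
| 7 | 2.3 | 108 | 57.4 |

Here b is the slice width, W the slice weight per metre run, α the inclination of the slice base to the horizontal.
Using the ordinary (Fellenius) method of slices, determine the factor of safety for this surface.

Ordinary method of slices: FS = Σ[c'·Δl_i + (W_i cosα_i)·tanφ'] / Σ W_i sinα_i, with Δl_i = b_i / cosα_i.
Slice 1: Δl = 2.6/cos(-3.7°) = 2.605 m; N'_1 = 61·cos(-3.7°) = 60.9; c'Δl = 16.94; W sinα = -3.9
Slice 2: Δl = 2.1/cos6.2° = 2.112 m; N'_2 = 125·cos6.2° = 124.3; c'Δl = 13.73; W sinα = 13.5
Slice 3: Δl = 2.1/cos15.2° = 2.176 m; N'_3 = 177·cos15.2° = 170.8; c'Δl = 14.14; W sinα = 46.4
Slice 4: Δl = 1.4/cos23.0° = 1.521 m; N'_4 = 139·cos23.0° = 128.0; c'Δl = 9.89; W sinα = 54.3
Slice 5: Δl = 2.6/cos32.5° = 3.083 m; N'_5 = 282·cos32.5° = 237.8; c'Δl = 20.04; W sinα = 151.5
Slice 6: Δl = 1.7/cos44.1° = 2.367 m; N'_6 = 167·cos44.1° = 119.9; c'Δl = 15.39; W sinα = 116.2
Slice 7: Δl = 2.3/cos57.4° = 4.269 m; N'_7 = 108·cos57.4° = 58.2; c'Δl = 27.75; W sinα = 91.0
Σc'Δl = 117.9 kN/m; ΣN' = 899.9 kN/m; ΣW sinα = 469.0 kN/m
Resisting = 117.9 + 899.9·tan24.9° = 117.9 + 417.7 = 535.6 kN/m
FS = 535.6 / 469.0 = 1.142

FS = 1.14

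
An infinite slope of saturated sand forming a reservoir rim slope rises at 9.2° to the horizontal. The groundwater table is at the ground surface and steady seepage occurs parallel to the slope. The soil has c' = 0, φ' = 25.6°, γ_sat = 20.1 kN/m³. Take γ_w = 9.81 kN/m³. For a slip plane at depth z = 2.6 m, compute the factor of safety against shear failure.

FS = 1.51

With seepage parallel to the slope and the water table at the surface, the effective normal stress on the slip plane uses the buoyant unit weight γ' = γ_sat − γ_w while the driving shear stress uses γ_sat:
FS = [c' + γ' z cos²β tanφ'] / [γ_sat z sinβ cosβ]
(For c' = 0 this reduces to FS = (γ'/γ_sat)·tanφ'/tanβ.)
γ' = 20.1 − 9.81 = 10.29 kN/m³
Numerator = 0.0 + 10.29·2.6·cos²9.2°·tan25.6° = 0.0 + 10.29·2.6·0.9744·0.4791 = 12.491 kPa
Denominator = 20.1·2.6·sin9.2°·cos9.2° = 20.1·2.6·0.1599·0.9871 = 8.248 kPa
FS = 12.491 / 8.248 = 1.514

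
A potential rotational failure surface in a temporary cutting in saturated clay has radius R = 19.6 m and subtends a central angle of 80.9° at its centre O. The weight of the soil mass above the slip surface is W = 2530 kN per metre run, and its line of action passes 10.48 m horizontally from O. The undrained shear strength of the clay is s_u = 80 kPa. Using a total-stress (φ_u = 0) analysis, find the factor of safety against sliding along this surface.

FS = 1.64

Taking moments about the centre O, the resisting moment is provided by the undrained shear strength acting along the arc:
Arc length L_a = R·θ = 19.6·(80.9°·π/180) = 19.6·1.4120 = 27.67 m
M_R = s_u·L_a·R = 80·27.67·19.6 = 43393.8 kN·m/m
M_D = W·d = 2530·10.48 = 26514.4 kN·m/m
FS = M_R / M_D = 43393.8 / 26514.4 = 1.637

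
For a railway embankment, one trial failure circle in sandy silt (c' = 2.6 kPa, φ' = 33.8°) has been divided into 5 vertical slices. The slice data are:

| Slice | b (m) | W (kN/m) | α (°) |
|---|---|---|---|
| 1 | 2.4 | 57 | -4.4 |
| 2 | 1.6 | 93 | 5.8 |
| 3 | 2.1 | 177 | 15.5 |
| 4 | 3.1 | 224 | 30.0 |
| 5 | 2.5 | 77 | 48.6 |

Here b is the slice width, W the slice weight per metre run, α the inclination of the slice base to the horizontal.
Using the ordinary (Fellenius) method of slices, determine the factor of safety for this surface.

FS = 1.86

Ordinary method of slices: FS = Σ[c'·Δl_i + (W_i cosα_i)·tanφ'] / Σ W_i sinα_i, with Δl_i = b_i / cosα_i.
Slice 1: Δl = 2.4/cos(-4.4°) = 2.407 m; N'_1 = 57·cos(-4.4°) = 56.8; c'Δl = 6.26; W sinα = -4.4
Slice 2: Δl = 1.6/cos5.8° = 1.608 m; N'_2 = 93·cos5.8° = 92.5; c'Δl = 4.18; W sinα = 9.4
Slice 3: Δl = 2.1/cos15.5° = 2.179 m; N'_3 = 177·cos15.5° = 170.6; c'Δl = 5.67; W sinα = 47.3
Slice 4: Δl = 3.1/cos30.0° = 3.580 m; N'_4 = 224·cos30.0° = 194.0; c'Δl = 9.31; W sinα = 112.0
Slice 5: Δl = 2.5/cos48.6° = 3.780 m; N'_5 = 77·cos48.6° = 50.9; c'Δl = 9.83; W sinα = 57.8
Σc'Δl = 35.2 kN/m; ΣN' = 564.8 kN/m; ΣW sinα = 222.1 kN/m
Resisting = 35.2 + 564.8·tan33.8° = 35.2 + 378.1 = 413.4 kN/m
FS = 413.4 / 222.1 = 1.861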